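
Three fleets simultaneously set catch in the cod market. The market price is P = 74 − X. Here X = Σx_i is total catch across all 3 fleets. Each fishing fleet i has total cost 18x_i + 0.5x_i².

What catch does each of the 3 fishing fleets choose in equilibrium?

A representative fishing fleet's profit is π_i = x_i(74 − X) − 18x_i − 0.5x_i², with X = x_i + Σ_{j≠i} x_j.
First-order condition: 56 − 3x_i − Σ_{j≠i} x_j = 0.
With identical fishing fleets, set every x_j = x: then 56 − 3x − 2x = 0, i.e. x = 56/5 = 11.2.

11.2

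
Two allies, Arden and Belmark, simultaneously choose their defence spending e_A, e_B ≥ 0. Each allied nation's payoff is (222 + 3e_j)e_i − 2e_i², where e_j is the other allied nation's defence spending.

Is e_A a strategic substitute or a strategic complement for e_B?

Arden's payoff is (222 + 3e_B)e_A − 2e_A².
∂π/∂e_A = 222 + 3e_B − 4e_A = 0, so e_A = 55.5 + 0.75e_B.
The best-response slope de_A/de_B = 0.75 > 0: the reaction function is upward-sloping, so the choices are strategic complements.

strategic complements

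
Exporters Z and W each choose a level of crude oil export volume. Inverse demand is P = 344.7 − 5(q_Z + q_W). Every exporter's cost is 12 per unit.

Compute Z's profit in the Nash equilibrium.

2459.762

Exporter Z's profit: π = q_Z(344.7 − 5(q_Z + q_W)) − 12q_Z.
∂π/∂q_Z = 332.7 − 10q_Z − 5q_W = 0, so q_Z = 33.27 − 0.5q_W.
The game is symmetric, so in equilibrium q_W = q_Z: the reaction function gives 1.5q_Z = 33.27, hence q_Z = 22.18.
Price P = 344.7 − 5·44.36 = 122.9.
Z's profit: (122.9 − 12)·22.18 = 2459.762.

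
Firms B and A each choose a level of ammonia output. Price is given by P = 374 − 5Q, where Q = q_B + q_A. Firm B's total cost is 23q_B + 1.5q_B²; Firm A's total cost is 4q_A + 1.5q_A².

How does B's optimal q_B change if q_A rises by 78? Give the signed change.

-30

Firm B's profit: π = q_B(374 − 5(q_B + q_A)) − 23q_B − 1.5q_B².
∂π/∂q_B = 351 − 13q_B − 5q_A = 0, so q_B = 27 − (5/13)q_A.
The reaction-function slope is −5/13, so a 78-unit rise in q_A moves q_B by −5/13 × 78 = −30. B's best response falls — the actions are strategic substitutes.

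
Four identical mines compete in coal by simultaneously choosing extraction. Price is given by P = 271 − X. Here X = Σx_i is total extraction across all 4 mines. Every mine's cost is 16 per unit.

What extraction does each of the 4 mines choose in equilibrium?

A representative mine's profit is π_i = x_i(271 − X) − 16x_i, with X = x_i + Σ_{j≠i} x_j.
First-order condition: 255 − 2x_i − Σ_{j≠i} x_j = 0.
With identical mines, set every x_j = x: then 255 − 2x − 3x = 0, i.e. x = 255/5 = 51.

51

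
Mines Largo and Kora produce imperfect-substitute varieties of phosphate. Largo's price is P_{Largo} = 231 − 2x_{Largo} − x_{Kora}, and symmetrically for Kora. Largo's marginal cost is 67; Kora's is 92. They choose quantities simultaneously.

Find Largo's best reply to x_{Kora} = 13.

37.75

Mine Largo's profit: π = x_{Largo}(231 − 2x_{Largo} − x_{Kora}) − 67x_{Largo}.
∂π/∂x_{Largo} = 164 − 4x_{Largo} − x_{Kora} = 0 ⇒ x_{Largo} = 41 − 0.25x_{Kora}.
At x_{Kora} = 13: x_{Largo} = 41 − 0.25·13 = 37.75.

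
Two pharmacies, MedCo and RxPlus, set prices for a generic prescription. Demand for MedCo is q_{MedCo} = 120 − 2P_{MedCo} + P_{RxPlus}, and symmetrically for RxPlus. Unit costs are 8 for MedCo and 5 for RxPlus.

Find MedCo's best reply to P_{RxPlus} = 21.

39.25

MedCo's profit: π = (P_{MedCo} − 8)(120 − 2P_{MedCo} + P_{RxPlus}).
∂π/∂P_{MedCo} = 136 − 4P_{MedCo} + P_{RxPlus} = 0 ⇒ P_{MedCo} = 34 + 0.25P_{RxPlus}.
At P_{RxPlus} = 21: P_{MedCo} = 34 + 0.25·21 = 39.25.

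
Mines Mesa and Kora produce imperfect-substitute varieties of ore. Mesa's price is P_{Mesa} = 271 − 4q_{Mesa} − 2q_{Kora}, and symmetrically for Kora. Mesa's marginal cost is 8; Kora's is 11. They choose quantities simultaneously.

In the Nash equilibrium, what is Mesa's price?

Mine Mesa's profit: π = q_{Mesa}(271 − 4q_{Mesa} − 2q_{Kora}) − 8q_{Mesa}.
∂π/∂q_{Mesa} = 263 − 8q_{Mesa} − 2q_{Kora} = 0 ⇒ q_{Mesa} = 32.875 − 0.25q_{Kora}.
Similarly q_{Kora} = 32.5 − 0.25q_{Mesa}.
Plugging q_{Kora} into Mesa's best response: q_{Mesa} = 32.875 − 0.25(32.5 − 0.25q_{Mesa}) ⇒ 0.9375q_{Mesa} = 24.75, so q_{Mesa} = 26.4.
Then q_{Kora} = 32.5 − 0.25·26.4 = 25.9.
P_{Mesa} = 271 − 4·26.4 − 2·25.9 = 113.6.

113.6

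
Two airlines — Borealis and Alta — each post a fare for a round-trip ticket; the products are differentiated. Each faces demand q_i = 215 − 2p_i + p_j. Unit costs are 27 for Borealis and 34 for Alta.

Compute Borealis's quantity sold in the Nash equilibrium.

127.2

Borealis's profit: π = (p_{Borealis} − 27)(215 − 2p_{Borealis} + p_{Alta}).
∂π/∂p_{Borealis} = 269 − 4p_{Borealis} + p_{Alta} = 0 ⇒ p_{Borealis} = 67.25 + 0.25p_{Alta}.
Similarly p_{Alta} = 70.75 + 0.25p_{Borealis}.
Plugging p_{Alta} into Borealis's best response: p_{Borealis} = 67.25 + 0.25(70.75 + 0.25p_{Borealis}) ⇒ 0.9375p_{Borealis} = 84.9375, so p_{Borealis} = 90.6.
Then p_{Alta} = 70.75 + 0.25·90.6 = 93.4.
q_{Borealis} = 215 − 2·90.6 + 93.4 = 127.2.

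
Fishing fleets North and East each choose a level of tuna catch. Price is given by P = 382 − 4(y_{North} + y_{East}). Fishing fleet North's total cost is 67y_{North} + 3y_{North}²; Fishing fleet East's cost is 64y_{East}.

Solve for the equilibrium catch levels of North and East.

13, 33.25

Fishing fleet North's profit: π = y_{North}(382 − 4(y_{North} + y_{East})) − 67y_{North} − 3y_{North}².
∂π/∂y_{North} = 315 − 14y_{North} − 4y_{East} = 0, so y_{North} = 22.5 − (2/7)y_{East}.
For East: ∂π/∂y_{East} = 318 − 8y_{East} − 4y_{North} = 0 ⇒ y_{East} = 39.75 − 0.5y_{North}.
Plugging y_{East} into North's best response: y_{North} = 22.5 − (2/7)(39.75 − 0.5y_{North}) ⇒ (6/7)y_{North} = 78/7, so y_{North} = 13.
Then y_{East} = 39.75 − 0.5·13 = 33.25.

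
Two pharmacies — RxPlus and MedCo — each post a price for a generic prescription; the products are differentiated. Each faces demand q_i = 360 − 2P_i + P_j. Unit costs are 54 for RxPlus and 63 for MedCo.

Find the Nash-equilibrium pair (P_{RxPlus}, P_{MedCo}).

RxPlus's profit: π = (P_{RxPlus} − 54)(360 − 2P_{RxPlus} + P_{MedCo}).
∂π/∂P_{RxPlus} = 468 − 4P_{RxPlus} + P_{MedCo} = 0 ⇒ P_{RxPlus} = 117 + 0.25P_{MedCo}.
Similarly P_{MedCo} = 121.5 + 0.25P_{RxPlus}.
Solving the two reaction functions simultaneously: (1 − (0.25)(0.25))P_{RxPlus} = 117 + 0.25·121.5, so 0.9375P_{RxPlus} = 147.375 and P_{RxPlus} = 157.2.
Then P_{MedCo} = 121.5 + 0.25·157.2 = 160.8.

157.2, 160.8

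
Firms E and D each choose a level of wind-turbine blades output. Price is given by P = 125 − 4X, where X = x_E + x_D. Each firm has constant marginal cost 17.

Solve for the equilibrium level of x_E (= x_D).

Firm E's profit: π = x_E(125 − 4(x_E + x_D)) − 17x_E.
∂π/∂x_E = 108 − 8x_E − 4x_D = 0, so x_E = 13.5 − 0.5x_D.
By symmetry x_D = x_E; substituting into the reaction function, 1.5x_E = 13.5 and x_E = 9.

9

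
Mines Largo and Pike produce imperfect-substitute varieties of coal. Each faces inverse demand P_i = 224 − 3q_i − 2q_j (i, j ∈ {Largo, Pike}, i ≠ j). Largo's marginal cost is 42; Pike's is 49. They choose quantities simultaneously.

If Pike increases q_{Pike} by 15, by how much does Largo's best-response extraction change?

Mine Largo's profit: π = q_{Largo}(224 − 3q_{Largo} − 2q_{Pike}) − 42q_{Largo}.
∂π/∂q_{Largo} = 182 − 6q_{Largo} − 2q_{Pike} = 0 ⇒ q_{Largo} = 91/3 − (1/3)q_{Pike}.
The reaction-function slope is −1/3, so a 15-unit rise in q_{Pike} moves q_{Largo} by −1/3 × 15 = −5. Largo's best response falls — the actions are strategic substitutes.

-5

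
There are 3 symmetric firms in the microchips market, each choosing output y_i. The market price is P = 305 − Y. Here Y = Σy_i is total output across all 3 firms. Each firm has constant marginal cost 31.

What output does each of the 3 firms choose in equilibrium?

68.5

A representative firm's profit is π_i = y_i(305 − Y) − 31y_i, with Y = y_i + Σ_{j≠i} y_j.
First-order condition: 274 − 2y_i − Σ_{j≠i} y_j = 0.
With identical firms, set every y_j = y: then 274 − 2y − 2y = 0, i.e. y = 274/4 = 68.5.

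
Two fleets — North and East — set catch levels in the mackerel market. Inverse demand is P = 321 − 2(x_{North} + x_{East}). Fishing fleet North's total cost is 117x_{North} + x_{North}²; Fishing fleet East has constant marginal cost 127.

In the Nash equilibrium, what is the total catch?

Fishing fleet North's profit: π = x_{North}(321 − 2(x_{North} + x_{East})) − 117x_{North} − x_{North}².
∂π/∂x_{North} = 204 − 6x_{North} − 2x_{East} = 0, so x_{North} = 34 − (1/3)x_{East}.
For East: ∂π/∂x_{East} = 194 − 4x_{East} − 2x_{North} = 0 ⇒ x_{East} = 48.5 − 0.5x_{North}.
Plugging x_{East} into North's best response: x_{North} = 34 − (1/3)(48.5 − 0.5x_{North}) ⇒ (5/6)x_{North} = 107/6, so x_{North} = 21.4.
Then x_{East} = 48.5 − 0.5·21.4 = 37.8.
Total catch: 21.4 + 37.8 = 59.2.

59.2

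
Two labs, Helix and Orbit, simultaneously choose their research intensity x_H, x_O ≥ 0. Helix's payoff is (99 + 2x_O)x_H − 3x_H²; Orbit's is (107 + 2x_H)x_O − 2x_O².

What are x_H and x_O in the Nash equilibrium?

Expanding Helix's payoff: 99x_H + 2x_Ox_H − 3x_H².
∂π/∂x_H = 99 + 2x_O − 6x_H = 0, so x_H = 16.5 + (1/3)x_O.
Likewise for Orbit: x_O = 26.75 + 0.5x_H.
Solving the two reaction functions simultaneously: (1 − (1/3)(0.5))x_H = 16.5 + (1/3)·26.75, so (5/6)x_H = 305/12 and x_H = 30.5.
Then x_O = 26.75 + 0.5·30.5 = 42.

30.5, 42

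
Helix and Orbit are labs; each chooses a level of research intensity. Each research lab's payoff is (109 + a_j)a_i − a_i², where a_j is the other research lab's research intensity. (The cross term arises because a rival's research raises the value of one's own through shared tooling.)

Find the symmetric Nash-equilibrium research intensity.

Helix's payoff is (109 + a_O)a_H − a_H².
∂π/∂a_H = 109 + a_O − 2a_H = 0, so a_H = 54.5 + 0.5a_O.
The game is symmetric, so in equilibrium a_O = a_H: the reaction function gives 0.5a_H = 54.5, hence a_H = 109.

109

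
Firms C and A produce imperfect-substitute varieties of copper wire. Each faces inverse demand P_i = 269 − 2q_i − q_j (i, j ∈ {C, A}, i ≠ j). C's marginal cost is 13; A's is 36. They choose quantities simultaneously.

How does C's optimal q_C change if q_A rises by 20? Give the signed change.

Firm C's profit: π = q_C(269 − 2q_C − q_A) − 13q_C.
∂π/∂q_C = 256 − 4q_C − q_A = 0 ⇒ q_C = 64 − 0.25q_A.
The reaction-function slope is −0.25, so a 20-unit rise in q_A moves q_C by −0.25 × 20 = −5. C's best response falls — the actions are strategic substitutes.

-5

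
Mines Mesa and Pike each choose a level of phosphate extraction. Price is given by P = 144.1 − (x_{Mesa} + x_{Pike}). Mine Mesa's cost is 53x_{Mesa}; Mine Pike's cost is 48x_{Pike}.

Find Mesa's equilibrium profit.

Mine Mesa's profit: π = x_{Mesa}(144.1 − (x_{Mesa} + x_{Pike})) − 53x_{Mesa}.
∂π/∂x_{Mesa} = 91.1 − 2x_{Mesa} − x_{Pike} = 0, so x_{Mesa} = 45.55 − 0.5x_{Pike}.
By the same steps for Pike: x_{Pike} = 48.05 − 0.5x_{Mesa}.
Plugging x_{Pike} into Mesa's best response: x_{Mesa} = 45.55 − 0.5(48.05 − 0.5x_{Mesa}) ⇒ 0.75x_{Mesa} = 21.525, so x_{Mesa} = 28.7.
Then x_{Pike} = 48.05 − 0.5·28.7 = 33.7.
Price P = 144.1 − 62.4 = 81.7.
Mesa's profit: (81.7 − 53)·28.7 = 823.69.

823.69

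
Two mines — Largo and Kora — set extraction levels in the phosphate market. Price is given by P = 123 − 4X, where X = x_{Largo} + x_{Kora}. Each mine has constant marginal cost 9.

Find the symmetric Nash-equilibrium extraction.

9.5

Mine Largo's profit: π = x_{Largo}(123 − 4(x_{Largo} + x_{Kora})) − 9x_{Largo}.
∂π/∂x_{Largo} = 114 − 8x_{Largo} − 4x_{Kora} = 0, so x_{Largo} = 14.25 − 0.5x_{Kora}.
Setting x_{Largo} = x_{Kora} in the reaction function: x_{Largo} = 14.25 − 0.5x_{Largo}, so x_{Largo} = 14.25 / 1.5 = 9.5.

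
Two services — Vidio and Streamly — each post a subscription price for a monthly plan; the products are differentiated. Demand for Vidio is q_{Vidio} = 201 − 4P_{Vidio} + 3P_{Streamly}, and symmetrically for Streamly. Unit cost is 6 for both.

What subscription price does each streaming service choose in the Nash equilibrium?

Vidio's profit: π = (P_{Vidio} − 6)(201 − 4P_{Vidio} + 3P_{Streamly}).
∂π/∂P_{Vidio} = 225 − 8P_{Vidio} + 3P_{Streamly} = 0 ⇒ P_{Vidio} = 28.125 + 0.375P_{Streamly}.
By symmetry P_{Streamly} = P_{Vidio}; substituting into the reaction function, 0.625P_{Vidio} = 28.125 and P_{Vidio} = 45.

45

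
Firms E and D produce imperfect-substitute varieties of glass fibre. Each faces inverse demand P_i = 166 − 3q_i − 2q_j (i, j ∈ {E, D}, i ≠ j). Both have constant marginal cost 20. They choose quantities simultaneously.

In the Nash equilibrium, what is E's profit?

999.1875

Firm E's profit: π = q_E(166 − 3q_E − 2q_D) − 20q_E.
∂π/∂q_E = 146 − 6q_E − 2q_D = 0 ⇒ q_E = 73/3 − (1/3)q_D.
By symmetry q_D = q_E; substituting into the reaction function, (4/3)q_E = 73/3 and q_E = 18.25.
P_E = 166 − 3·18.25 − 2·18.25 = 74.75.
Profit = (74.75 − 20)·18.25 = 999.1875.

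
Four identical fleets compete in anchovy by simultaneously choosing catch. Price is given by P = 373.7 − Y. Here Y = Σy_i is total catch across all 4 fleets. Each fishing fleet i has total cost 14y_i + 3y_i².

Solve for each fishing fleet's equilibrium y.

32.7

A representative fishing fleet's profit is π_i = y_i(373.7 − Y) − 14y_i − 3y_i², with Y = y_i + Σ_{j≠i} y_j.
First-order condition: 359.7 − 8y_i − Σ_{j≠i} y_j = 0.
Imposing symmetry (y_j = y for all j) turns Σ_{j≠i} y_j into 3y, so 359.7 = 11y and y = 32.7.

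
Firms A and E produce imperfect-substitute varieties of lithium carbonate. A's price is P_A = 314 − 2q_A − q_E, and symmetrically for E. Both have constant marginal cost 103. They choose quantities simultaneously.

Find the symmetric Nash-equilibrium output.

Firm A's profit: π = q_A(314 − 2q_A − q_E) − 103q_A.
∂π/∂q_A = 211 − 4q_A − q_E = 0 ⇒ q_A = 52.75 − 0.25q_E.
By symmetry q_E = q_A; substituting into the reaction function, 1.25q_A = 52.75 and q_A = 42.2.

42.2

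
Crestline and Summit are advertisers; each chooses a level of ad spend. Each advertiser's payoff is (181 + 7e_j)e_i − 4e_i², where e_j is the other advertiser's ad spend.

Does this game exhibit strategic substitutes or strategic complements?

strategic complements

Crestline's payoff is (181 + 7e_S)e_C − 4e_C².
∂π/∂e_C = 181 + 7e_S − 8e_C = 0, so e_C = 22.625 + 0.875e_S.
The best-response slope de_C/de_S = 0.875 > 0: the reaction function is upward-sloping, so the choices are strategic complements.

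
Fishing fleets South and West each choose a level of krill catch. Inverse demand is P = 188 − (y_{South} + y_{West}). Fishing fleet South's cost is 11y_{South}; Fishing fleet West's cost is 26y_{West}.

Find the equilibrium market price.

Fishing fleet South's profit: π = y_{South}(188 − (y_{South} + y_{West})) − 11y_{South}.
∂π/∂y_{South} = 177 − 2y_{South} − y_{West} = 0, so y_{South} = 88.5 − 0.5y_{West}.
By the same steps for West: y_{West} = 81 − 0.5y_{South}.
Plugging y_{West} into South's best response: y_{South} = 88.5 − 0.5(81 − 0.5y_{South}) ⇒ 0.75y_{South} = 48, so y_{South} = 64.
Then y_{West} = 81 − 0.5·64 = 49.
Equilibrium price: P = 188 − 113 = 75.

75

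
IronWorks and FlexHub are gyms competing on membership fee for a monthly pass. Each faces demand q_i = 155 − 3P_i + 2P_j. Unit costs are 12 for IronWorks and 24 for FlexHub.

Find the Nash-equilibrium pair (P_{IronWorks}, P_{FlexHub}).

IronWorks's profit: π = (P_{IronWorks} − 12)(155 − 3P_{IronWorks} + 2P_{FlexHub}).
∂π/∂P_{IronWorks} = 191 − 6P_{IronWorks} + 2P_{FlexHub} = 0 ⇒ P_{IronWorks} = 191/6 + (1/3)P_{FlexHub}.
Similarly P_{FlexHub} = 227/6 + (1/3)P_{IronWorks}.
Solving the two reaction functions simultaneously: (1 − (1/3)(1/3))P_{IronWorks} = 191/6 + (1/3)·(227/6), so (8/9)P_{IronWorks} = 400/9 and P_{IronWorks} = 50.
Then P_{FlexHub} = 227/6 + (1/3)·50 = 54.5.

50, 54.5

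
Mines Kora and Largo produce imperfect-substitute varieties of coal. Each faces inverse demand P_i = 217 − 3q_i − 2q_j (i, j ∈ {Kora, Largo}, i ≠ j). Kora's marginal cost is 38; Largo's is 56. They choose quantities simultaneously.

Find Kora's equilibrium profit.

1656.75

Mine Kora's profit: π = q_{Kora}(217 − 3q_{Kora} − 2q_{Largo}) − 38q_{Kora}.
∂π/∂q_{Kora} = 179 − 6q_{Kora} − 2q_{Largo} = 0 ⇒ q_{Kora} = 179/6 − (1/3)q_{Largo}.
Similarly q_{Largo} = 161/6 − (1/3)q_{Kora}.
Substituting the second reaction function into the first: q_{Kora} = 179/6 − (1/3)(161/6 − (1/3)q_{Kora}), which gives (8/9)q_{Kora} = 188/9 ⇒ q_{Kora} = 23.5.
Then q_{Largo} = 161/6 − (1/3)·23.5 = 19.
P_{Kora} = 217 − 3·23.5 − 2·19 = 108.5.
Profit = (108.5 − 38)·23.5 = 1656.75.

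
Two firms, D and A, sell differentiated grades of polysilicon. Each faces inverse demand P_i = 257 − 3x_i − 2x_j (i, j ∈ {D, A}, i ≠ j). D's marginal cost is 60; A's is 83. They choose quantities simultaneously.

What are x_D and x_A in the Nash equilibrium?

26.0625, 20.3125

Firm D's profit: π = x_D(257 − 3x_D − 2x_A) − 60x_D.
∂π/∂x_D = 197 − 6x_D − 2x_A = 0 ⇒ x_D = 197/6 − (1/3)x_A.
Similarly x_A = 29 − (1/3)x_D.
Substituting the second reaction function into the first: x_D = 197/6 − (1/3)(29 − (1/3)x_D), which gives (8/9)x_D = 139/6 ⇒ x_D = 26.0625.
Then x_A = 29 − (1/3)·26.0625 = 20.3125.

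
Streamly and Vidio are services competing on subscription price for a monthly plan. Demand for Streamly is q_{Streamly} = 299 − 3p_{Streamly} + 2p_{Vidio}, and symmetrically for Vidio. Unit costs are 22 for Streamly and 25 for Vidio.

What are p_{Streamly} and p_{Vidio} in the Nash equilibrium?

Streamly's profit: π = (p_{Streamly} − 22)(299 − 3p_{Streamly} + 2p_{Vidio}).
∂π/∂p_{Streamly} = 365 − 6p_{Streamly} + 2p_{Vidio} = 0 ⇒ p_{Streamly} = 365/6 + (1/3)p_{Vidio}.
Similarly p_{Vidio} = 187/3 + (1/3)p_{Streamly}.
Plugging p_{Vidio} into Streamly's best response: p_{Streamly} = 365/6 + (1/3)(187/3 + (1/3)p_{Streamly}) ⇒ (8/9)p_{Streamly} = 1469/18, so p_{Streamly} = 91.8125.
Then p_{Vidio} = 187/3 + (1/3)·91.8125 = 92.9375.

91.8125, 92.9375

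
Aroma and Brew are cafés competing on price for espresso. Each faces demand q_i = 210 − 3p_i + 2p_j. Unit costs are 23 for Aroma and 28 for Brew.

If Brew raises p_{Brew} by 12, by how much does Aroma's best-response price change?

Aroma's profit: π = (p_{Aroma} − 23)(210 − 3p_{Aroma} + 2p_{Brew}).
∂π/∂p_{Aroma} = 279 − 6p_{Aroma} + 2p_{Brew} = 0 ⇒ p_{Aroma} = 46.5 + (1/3)p_{Brew}.
The reaction-function slope is 1/3, so a 12-unit rise in p_{Brew} moves p_{Aroma} by 1/3 × 12 = 4. Aroma's best response rises — the actions are strategic complements.

4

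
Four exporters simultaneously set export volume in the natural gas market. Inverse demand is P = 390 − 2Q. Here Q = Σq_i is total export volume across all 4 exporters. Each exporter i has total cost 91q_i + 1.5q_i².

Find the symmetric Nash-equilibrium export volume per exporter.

A representative exporter's profit is π_i = q_i(390 − 2Q) − 91q_i − 1.5q_i², with Q = q_i + Σ_{j≠i} q_j.
First-order condition: 299 − 7q_i − 2Σ_{j≠i} q_j = 0.
Imposing symmetry (q_j = q for all j) turns Σ_{j≠i} q_j into 3q, so 299 = 13q and q = 23.

23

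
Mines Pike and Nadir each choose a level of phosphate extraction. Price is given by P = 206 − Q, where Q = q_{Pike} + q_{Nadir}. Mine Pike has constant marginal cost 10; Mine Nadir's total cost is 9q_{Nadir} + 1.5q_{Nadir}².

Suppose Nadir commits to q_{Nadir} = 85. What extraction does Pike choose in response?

Mine Pike's profit: π = q_{Pike}(206 − (q_{Pike} + q_{Nadir})) − 10q_{Pike}.
∂π/∂q_{Pike} = 196 − 2q_{Pike} − q_{Nadir} = 0, so q_{Pike} = 98 − 0.5q_{Nadir}.
At q_{Nadir} = 85: q_{Pike} = 98 − 0.5·85 = 55.5.

55.5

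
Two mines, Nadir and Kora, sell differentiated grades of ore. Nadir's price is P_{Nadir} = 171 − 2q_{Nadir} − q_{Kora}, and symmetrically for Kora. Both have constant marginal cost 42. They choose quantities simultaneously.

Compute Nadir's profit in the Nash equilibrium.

Mine Nadir's profit: π = q_{Nadir}(171 − 2q_{Nadir} − q_{Kora}) − 42q_{Nadir}.
∂π/∂q_{Nadir} = 129 − 4q_{Nadir} − q_{Kora} = 0 ⇒ q_{Nadir} = 32.25 − 0.25q_{Kora}.
Setting q_{Nadir} = q_{Kora} in the reaction function: q_{Nadir} = 32.25 − 0.25q_{Nadir}, so q_{Nadir} = 32.25 / 1.25 = 25.8.
P_{Nadir} = 171 − 2·25.8 − 25.8 = 93.6.
Profit = (93.6 − 42)·25.8 = 1331.28.

1331.28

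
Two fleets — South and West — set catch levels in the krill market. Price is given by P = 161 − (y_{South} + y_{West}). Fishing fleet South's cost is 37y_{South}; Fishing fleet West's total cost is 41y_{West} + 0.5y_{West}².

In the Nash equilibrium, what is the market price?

Fishing fleet South's profit: π = y_{South}(161 − (y_{South} + y_{West})) − 37y_{South}.
∂π/∂y_{South} = 124 − 2y_{South} − y_{West} = 0, so y_{South} = 62 − 0.5y_{West}.
For West: ∂π/∂y_{West} = 120 − 3y_{West} − y_{South} = 0 ⇒ y_{West} = 40 − (1/3)y_{South}.
Solving the two reaction functions simultaneously: (1 − (−0.5)(−1/3))y_{South} = 62 − 0.5·40, so (5/6)y_{South} = 42 and y_{South} = 50.4.
Then y_{West} = 40 − (1/3)·50.4 = 23.2.
Equilibrium price: P = 161 − 73.6 = 87.4.

87.4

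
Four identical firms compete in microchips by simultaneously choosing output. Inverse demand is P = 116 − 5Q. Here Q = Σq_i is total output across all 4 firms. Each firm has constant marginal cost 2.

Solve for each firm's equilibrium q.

4.56

A representative firm's profit is π_i = q_i(116 − 5Q) − 2q_i, with Q = q_i + Σ_{j≠i} q_j.
First-order condition: 114 − 10q_i − 5Σ_{j≠i} q_j = 0.
In a symmetric equilibrium every firm chooses the same q, so Σ_{j≠i} q_j = 3q. The condition becomes 114 − 25q = 0, giving q = 114/25 = 4.56.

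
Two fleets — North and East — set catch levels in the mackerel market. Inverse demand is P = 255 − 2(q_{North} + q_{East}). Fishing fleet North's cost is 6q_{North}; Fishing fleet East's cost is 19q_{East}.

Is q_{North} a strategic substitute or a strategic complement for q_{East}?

strategic substitutes

Fishing fleet North's profit: π = q_{North}(255 − 2(q_{North} + q_{East})) − 6q_{North}.
∂π/∂q_{North} = 249 − 4q_{North} − 2q_{East} = 0, so q_{North} = 62.25 − 0.5q_{East}.
The best-response slope dq_{North}/dq_{East} = −0.5 < 0: the reaction function is downward-sloping, so the choices are strategic substitutes.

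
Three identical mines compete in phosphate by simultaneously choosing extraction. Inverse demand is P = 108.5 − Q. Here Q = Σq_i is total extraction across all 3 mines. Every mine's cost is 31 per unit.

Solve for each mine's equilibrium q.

19.375

A representative mine's profit is π_i = q_i(108.5 − Q) − 31q_i, with Q = q_i + Σ_{j≠i} q_j.
First-order condition: 77.5 − 2q_i − Σ_{j≠i} q_j = 0.
In a symmetric equilibrium every mine chooses the same q, so Σ_{j≠i} q_j = 2q. The condition becomes 77.5 − 4q = 0, giving q = 77.5/4 = 19.375.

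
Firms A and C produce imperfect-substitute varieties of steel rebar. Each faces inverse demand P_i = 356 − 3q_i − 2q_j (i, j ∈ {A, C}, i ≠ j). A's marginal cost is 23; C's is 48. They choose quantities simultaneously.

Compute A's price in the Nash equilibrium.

152.5625

Firm A's profit: π = q_A(356 − 3q_A − 2q_C) − 23q_A.
∂π/∂q_A = 333 − 6q_A − 2q_C = 0 ⇒ q_A = 55.5 − (1/3)q_C.
Similarly q_C = 154/3 − (1/3)q_A.
Plugging q_C into A's best response: q_A = 55.5 − (1/3)(154/3 − (1/3)q_A) ⇒ (8/9)q_A = 691/18, so q_A = 43.1875.
Then q_C = 154/3 − (1/3)·43.1875 = 36.9375.
P_A = 356 − 3·43.1875 − 2·36.9375 = 152.5625.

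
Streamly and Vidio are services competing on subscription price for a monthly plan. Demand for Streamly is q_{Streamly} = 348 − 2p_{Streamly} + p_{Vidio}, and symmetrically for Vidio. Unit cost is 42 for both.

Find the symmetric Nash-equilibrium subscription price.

Streamly's profit: π = (p_{Streamly} − 42)(348 − 2p_{Streamly} + p_{Vidio}).
∂π/∂p_{Streamly} = 432 − 4p_{Streamly} + p_{Vidio} = 0 ⇒ p_{Streamly} = 108 + 0.25p_{Vidio}.
By symmetry p_{Vidio} = p_{Streamly}; substituting into the reaction function, 0.75p_{Streamly} = 108 and p_{Streamly} = 144.

144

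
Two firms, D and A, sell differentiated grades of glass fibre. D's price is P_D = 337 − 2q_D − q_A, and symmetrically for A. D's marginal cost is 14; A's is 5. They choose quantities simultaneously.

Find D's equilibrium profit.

Firm D's profit: π = q_D(337 − 2q_D − q_A) − 14q_D.
∂π/∂q_D = 323 − 4q_D − q_A = 0 ⇒ q_D = 80.75 − 0.25q_A.
Similarly q_A = 83 − 0.25q_D.
Substituting the second reaction function into the first: q_D = 80.75 − 0.25(83 − 0.25q_D), which gives 0.9375q_D = 60 ⇒ q_D = 64.
Then q_A = 83 − 0.25·64 = 67.
P_D = 337 − 2·64 − 67 = 142.
Profit = (142 − 14)·64 = 8192.

8192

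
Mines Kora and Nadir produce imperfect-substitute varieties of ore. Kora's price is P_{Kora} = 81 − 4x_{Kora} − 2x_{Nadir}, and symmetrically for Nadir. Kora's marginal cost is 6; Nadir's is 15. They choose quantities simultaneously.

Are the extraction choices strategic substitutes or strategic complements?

Mine Kora's profit: π = x_{Kora}(81 − 4x_{Kora} − 2x_{Nadir}) − 6x_{Kora}.
∂π/∂x_{Kora} = 75 − 8x_{Kora} − 2x_{Nadir} = 0 ⇒ x_{Kora} = 9.375 − 0.25x_{Nadir}.
The best-response slope dx_{Kora}/dx_{Nadir} = −0.25 < 0: the reaction function is downward-sloping, so the choices are strategic substitutes.

strategic substitutes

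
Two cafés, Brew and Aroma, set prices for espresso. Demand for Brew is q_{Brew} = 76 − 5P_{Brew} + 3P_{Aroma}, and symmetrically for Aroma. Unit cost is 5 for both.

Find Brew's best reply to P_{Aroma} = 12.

Brew's profit: π = (P_{Brew} − 5)(76 − 5P_{Brew} + 3P_{Aroma}).
∂π/∂P_{Brew} = 101 − 10P_{Brew} + 3P_{Aroma} = 0 ⇒ P_{Brew} = 10.1 + 0.3P_{Aroma}.
At P_{Aroma} = 12: P_{Brew} = 10.1 + 0.3·12 = 13.7.

13.7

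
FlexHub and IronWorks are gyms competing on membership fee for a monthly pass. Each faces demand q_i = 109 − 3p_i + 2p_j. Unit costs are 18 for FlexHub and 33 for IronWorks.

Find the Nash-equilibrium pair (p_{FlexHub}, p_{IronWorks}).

43.5625, 49.1875

FlexHub's profit: π = (p_{FlexHub} − 18)(109 − 3p_{FlexHub} + 2p_{IronWorks}).
∂π/∂p_{FlexHub} = 163 − 6p_{FlexHub} + 2p_{IronWorks} = 0 ⇒ p_{FlexHub} = 163/6 + (1/3)p_{IronWorks}.
Similarly p_{IronWorks} = 104/3 + (1/3)p_{FlexHub}.
Plugging p_{IronWorks} into FlexHub's best response: p_{FlexHub} = 163/6 + (1/3)(104/3 + (1/3)p_{FlexHub}) ⇒ (8/9)p_{FlexHub} = 697/18, so p_{FlexHub} = 43.5625.
Then p_{IronWorks} = 104/3 + (1/3)·43.5625 = 49.1875.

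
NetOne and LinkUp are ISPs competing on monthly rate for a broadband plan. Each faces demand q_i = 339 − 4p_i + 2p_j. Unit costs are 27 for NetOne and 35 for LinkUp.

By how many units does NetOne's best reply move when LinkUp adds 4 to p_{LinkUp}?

NetOne's profit: π = (p_{NetOne} − 27)(339 − 4p_{NetOne} + 2p_{LinkUp}).
∂π/∂p_{NetOne} = 447 − 8p_{NetOne} + 2p_{LinkUp} = 0 ⇒ p_{NetOne} = 55.875 + 0.25p_{LinkUp}.
The reaction-function slope is 0.25, so a 4-unit rise in p_{LinkUp} moves p_{NetOne} by 0.25 × 4 = 1. NetOne's best response rises — the actions are strategic complements.

1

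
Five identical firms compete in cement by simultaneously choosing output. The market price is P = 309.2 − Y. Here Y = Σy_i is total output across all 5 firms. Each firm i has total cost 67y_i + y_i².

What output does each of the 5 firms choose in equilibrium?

A representative firm's profit is π_i = y_i(309.2 − Y) − 67y_i − y_i², with Y = y_i + Σ_{j≠i} y_j.
First-order condition: 242.2 − 4y_i − Σ_{j≠i} y_j = 0.
In a symmetric equilibrium every firm chooses the same y, so Σ_{j≠i} y_j = 4y. The condition becomes 242.2 − 8y = 0, giving y = 242.2/8 = 30.275.

30.275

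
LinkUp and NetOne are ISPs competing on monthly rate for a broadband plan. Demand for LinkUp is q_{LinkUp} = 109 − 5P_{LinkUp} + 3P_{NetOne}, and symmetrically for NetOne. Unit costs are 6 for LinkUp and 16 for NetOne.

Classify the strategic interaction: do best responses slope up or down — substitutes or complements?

LinkUp's profit: π = (P_{LinkUp} − 6)(109 − 5P_{LinkUp} + 3P_{NetOne}).
∂π/∂P_{LinkUp} = 139 − 10P_{LinkUp} + 3P_{NetOne} = 0 ⇒ P_{LinkUp} = 13.9 + 0.3P_{NetOne}.
The best-response slope dP_{LinkUp}/dP_{NetOne} = 0.3 > 0: the reaction function is upward-sloping, so the choices are strategic complements.

strategic complements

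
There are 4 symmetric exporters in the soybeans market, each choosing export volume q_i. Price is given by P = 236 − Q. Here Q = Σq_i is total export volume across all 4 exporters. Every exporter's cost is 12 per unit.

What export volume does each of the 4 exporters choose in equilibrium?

A representative exporter's profit is π_i = q_i(236 − Q) − 12q_i, with Q = q_i + Σ_{j≠i} q_j.
First-order condition: 224 − 2q_i − Σ_{j≠i} q_j = 0.
In a symmetric equilibrium every exporter chooses the same q, so Σ_{j≠i} q_j = 3q. The condition becomes 224 − 5q = 0, giving q = 224/5 = 44.8.

44.8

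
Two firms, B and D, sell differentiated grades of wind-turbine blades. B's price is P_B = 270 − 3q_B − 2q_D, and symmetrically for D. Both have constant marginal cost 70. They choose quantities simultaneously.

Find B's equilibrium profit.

1875

Firm B's profit: π = q_B(270 − 3q_B − 2q_D) − 70q_B.
∂π/∂q_B = 200 − 6q_B − 2q_D = 0 ⇒ q_B = 100/3 − (1/3)q_D.
By symmetry q_D = q_B; substituting into the reaction function, (4/3)q_B = 100/3 and q_B = 25.
P_B = 270 − 3·25 − 2·25 = 145.
Profit = (145 − 70)·25 = 1875.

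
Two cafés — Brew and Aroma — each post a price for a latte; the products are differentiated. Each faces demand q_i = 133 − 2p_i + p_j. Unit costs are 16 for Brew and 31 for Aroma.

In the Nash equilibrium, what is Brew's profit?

Brew's profit: π = (p_{Brew} − 16)(133 − 2p_{Brew} + p_{Aroma}).
∂π/∂p_{Brew} = 165 − 4p_{Brew} + p_{Aroma} = 0 ⇒ p_{Brew} = 41.25 + 0.25p_{Aroma}.
Similarly p_{Aroma} = 48.75 + 0.25p_{Brew}.
Solving the two reaction functions simultaneously: (1 − (0.25)(0.25))p_{Brew} = 41.25 + 0.25·48.75, so 0.9375p_{Brew} = 53.4375 and p_{Brew} = 57.
Then p_{Aroma} = 48.75 + 0.25·57 = 63.
q_{Brew} = 133 − 2·57 + 63 = 82.
Profit = (57 − 16)·82 = 3362.

3362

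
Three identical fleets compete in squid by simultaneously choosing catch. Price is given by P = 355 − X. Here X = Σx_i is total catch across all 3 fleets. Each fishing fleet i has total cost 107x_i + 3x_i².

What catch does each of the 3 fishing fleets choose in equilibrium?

24.8

A representative fishing fleet's profit is π_i = x_i(355 − X) − 107x_i − 3x_i², with X = x_i + Σ_{j≠i} x_j.
First-order condition: 248 − 8x_i − Σ_{j≠i} x_j = 0.
Imposing symmetry (x_j = x for all j) turns Σ_{j≠i} x_j into 2x, so 248 = 10x and x = 24.8.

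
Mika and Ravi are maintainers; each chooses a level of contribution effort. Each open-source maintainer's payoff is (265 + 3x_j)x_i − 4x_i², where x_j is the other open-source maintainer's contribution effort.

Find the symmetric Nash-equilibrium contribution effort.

53

Mika's payoff is (265 + 3x_R)x_M − 4x_M².
∂π/∂x_M = 265 + 3x_R − 8x_M = 0, so x_M = 33.125 + 0.375x_R.
By symmetry x_R = x_M; substituting into the reaction function, 0.625x_M = 33.125 and x_M = 53.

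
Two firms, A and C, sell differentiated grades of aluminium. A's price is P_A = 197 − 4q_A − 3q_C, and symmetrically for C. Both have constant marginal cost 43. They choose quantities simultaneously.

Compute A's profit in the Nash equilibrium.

784

Firm A's profit: π = q_A(197 − 4q_A − 3q_C) − 43q_A.
∂π/∂q_A = 154 − 8q_A − 3q_C = 0 ⇒ q_A = 19.25 − 0.375q_C.
By symmetry q_C = q_A; substituting into the reaction function, 1.375q_A = 19.25 and q_A = 14.
P_A = 197 − 4·14 − 3·14 = 99.
Profit = (99 − 43)·14 = 784.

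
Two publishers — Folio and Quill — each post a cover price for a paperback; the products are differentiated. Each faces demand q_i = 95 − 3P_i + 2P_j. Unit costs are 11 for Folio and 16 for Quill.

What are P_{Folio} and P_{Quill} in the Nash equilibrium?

32.9375, 34.8125

Folio's profit: π = (P_{Folio} − 11)(95 − 3P_{Folio} + 2P_{Quill}).
∂π/∂P_{Folio} = 128 − 6P_{Folio} + 2P_{Quill} = 0 ⇒ P_{Folio} = 64/3 + (1/3)P_{Quill}.
Similarly P_{Quill} = 143/6 + (1/3)P_{Folio}.
Substituting the second reaction function into the first: P_{Folio} = 64/3 + (1/3)(143/6 + (1/3)P_{Folio}), which gives (8/9)P_{Folio} = 527/18 ⇒ P_{Folio} = 32.9375.
Then P_{Quill} = 143/6 + (1/3)·32.9375 = 34.8125.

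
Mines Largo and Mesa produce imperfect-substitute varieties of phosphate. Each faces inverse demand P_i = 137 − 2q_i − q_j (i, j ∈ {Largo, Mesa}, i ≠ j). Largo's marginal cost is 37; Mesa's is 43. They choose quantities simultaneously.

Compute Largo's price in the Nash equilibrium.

77.8

Mine Largo's profit: π = q_{Largo}(137 − 2q_{Largo} − q_{Mesa}) − 37q_{Largo}.
∂π/∂q_{Largo} = 100 − 4q_{Largo} − q_{Mesa} = 0 ⇒ q_{Largo} = 25 − 0.25q_{Mesa}.
Similarly q_{Mesa} = 23.5 − 0.25q_{Largo}.
Substituting the second reaction function into the first: q_{Largo} = 25 − 0.25(23.5 − 0.25q_{Largo}), which gives 0.9375q_{Largo} = 19.125 ⇒ q_{Largo} = 20.4.
Then q_{Mesa} = 23.5 − 0.25·20.4 = 18.4.
P_{Largo} = 137 − 2·20.4 − 18.4 = 77.8.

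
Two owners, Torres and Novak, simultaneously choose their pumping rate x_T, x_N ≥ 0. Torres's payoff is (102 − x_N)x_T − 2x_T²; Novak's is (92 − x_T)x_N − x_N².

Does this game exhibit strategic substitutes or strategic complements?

strategic substitutes

Expanding Torres's payoff: 102x_T − x_Nx_T − 2x_T².
∂π/∂x_T = 102 − x_N − 4x_T = 0, so x_T = 25.5 − 0.25x_N.
The best-response slope dx_T/dx_N = −0.25 < 0: the reaction function is downward-sloping, so the choices are strategic substitutes.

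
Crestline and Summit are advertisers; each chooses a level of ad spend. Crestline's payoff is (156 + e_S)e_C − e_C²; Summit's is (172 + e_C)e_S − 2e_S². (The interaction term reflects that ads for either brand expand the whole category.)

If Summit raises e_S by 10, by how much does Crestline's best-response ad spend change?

Expanding Crestline's payoff: 156e_C + e_Se_C − e_C².
∂π/∂e_C = 156 + e_S − 2e_C = 0, so e_C = 78 + 0.5e_S.
The reaction-function slope is 0.5, so a 10-unit rise in e_S moves e_C by 0.5 × 10 = 5. Crestline's best response rises — the actions are strategic complements.

5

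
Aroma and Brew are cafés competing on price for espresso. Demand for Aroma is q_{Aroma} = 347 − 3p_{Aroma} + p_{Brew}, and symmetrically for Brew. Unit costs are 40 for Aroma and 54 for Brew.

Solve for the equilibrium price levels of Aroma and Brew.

94.6, 100.6

Aroma's profit: π = (p_{Aroma} − 40)(347 − 3p_{Aroma} + p_{Brew}).
∂π/∂p_{Aroma} = 467 − 6p_{Aroma} + p_{Brew} = 0 ⇒ p_{Aroma} = 467/6 + (1/6)p_{Brew}.
Similarly p_{Brew} = 509/6 + (1/6)p_{Aroma}.
Substituting the second reaction function into the first: p_{Aroma} = 467/6 + (1/6)(509/6 + (1/6)p_{Aroma}), which gives (35/36)p_{Aroma} = 3311/36 ⇒ p_{Aroma} = 94.6.
Then p_{Brew} = 509/6 + (1/6)·94.6 = 100.6.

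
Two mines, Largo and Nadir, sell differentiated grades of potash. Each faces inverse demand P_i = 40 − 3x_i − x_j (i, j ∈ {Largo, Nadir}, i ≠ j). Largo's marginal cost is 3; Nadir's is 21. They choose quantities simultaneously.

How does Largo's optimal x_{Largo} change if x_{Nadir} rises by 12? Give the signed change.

Mine Largo's profit: π = x_{Largo}(40 − 3x_{Largo} − x_{Nadir}) − 3x_{Largo}.
∂π/∂x_{Largo} = 37 − 6x_{Largo} − x_{Nadir} = 0 ⇒ x_{Largo} = 37/6 − (1/6)x_{Nadir}.
The reaction-function slope is −1/6, so a 12-unit rise in x_{Nadir} moves x_{Largo} by −1/6 × 12 = −2. Largo's best response falls — the actions are strategic substitutes.

-2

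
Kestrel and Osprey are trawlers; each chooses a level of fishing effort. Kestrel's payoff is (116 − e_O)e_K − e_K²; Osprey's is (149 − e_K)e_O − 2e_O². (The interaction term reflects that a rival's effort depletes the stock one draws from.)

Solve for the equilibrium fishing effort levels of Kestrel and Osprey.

Expanding Kestrel's payoff: 116e_K − e_Oe_K − e_K².
∂π/∂e_K = 116 − e_O − 2e_K = 0, so e_K = 58 − 0.5e_O.
Likewise for Osprey: e_O = 37.25 − 0.25e_K.
Plugging e_O into Kestrel's best response: e_K = 58 − 0.5(37.25 − 0.25e_K) ⇒ 0.875e_K = 39.375, so e_K = 45.
Then e_O = 37.25 − 0.25·45 = 26.

45, 26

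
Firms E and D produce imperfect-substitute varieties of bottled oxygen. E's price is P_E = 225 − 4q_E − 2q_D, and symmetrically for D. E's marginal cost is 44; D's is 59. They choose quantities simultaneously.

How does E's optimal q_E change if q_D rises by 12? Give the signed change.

Firm E's profit: π = q_E(225 − 4q_E − 2q_D) − 44q_E.
∂π/∂q_E = 181 − 8q_E − 2q_D = 0 ⇒ q_E = 22.625 − 0.25q_D.
The reaction-function slope is −0.25, so a 12-unit rise in q_D moves q_E by −0.25 × 12 = −3. E's best response falls — the actions are strategic substitutes.

-3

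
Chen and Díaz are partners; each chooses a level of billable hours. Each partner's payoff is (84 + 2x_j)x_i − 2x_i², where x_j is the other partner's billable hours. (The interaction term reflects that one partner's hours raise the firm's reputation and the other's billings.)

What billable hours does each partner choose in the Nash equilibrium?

42

Chen's payoff is (84 + 2x_D)x_C − 2x_C².
∂π/∂x_C = 84 + 2x_D − 4x_C = 0, so x_C = 21 + 0.5x_D.
The game is symmetric, so in equilibrium x_D = x_C: the reaction function gives 0.5x_C = 21, hence x_C = 42.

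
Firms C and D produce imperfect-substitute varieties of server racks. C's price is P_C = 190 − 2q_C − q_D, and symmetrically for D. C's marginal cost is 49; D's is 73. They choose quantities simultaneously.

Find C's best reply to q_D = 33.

27

Firm C's profit: π = q_C(190 − 2q_C − q_D) − 49q_C.
∂π/∂q_C = 141 − 4q_C − q_D = 0 ⇒ q_C = 35.25 − 0.25q_D.
At q_D = 33: q_C = 35.25 − 0.25·33 = 27.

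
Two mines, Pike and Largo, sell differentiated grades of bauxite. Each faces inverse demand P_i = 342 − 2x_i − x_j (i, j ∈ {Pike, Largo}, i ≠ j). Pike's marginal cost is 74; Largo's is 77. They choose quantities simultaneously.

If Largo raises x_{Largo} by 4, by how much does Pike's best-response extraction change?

Mine Pike's profit: π = x_{Pike}(342 − 2x_{Pike} − x_{Largo}) − 74x_{Pike}.
∂π/∂x_{Pike} = 268 − 4x_{Pike} − x_{Largo} = 0 ⇒ x_{Pike} = 67 − 0.25x_{Largo}.
The reaction-function slope is −0.25, so a 4-unit rise in x_{Largo} moves x_{Pike} by −0.25 × 4 = −1. Pike's best response falls — the actions are strategic substitutes.

-1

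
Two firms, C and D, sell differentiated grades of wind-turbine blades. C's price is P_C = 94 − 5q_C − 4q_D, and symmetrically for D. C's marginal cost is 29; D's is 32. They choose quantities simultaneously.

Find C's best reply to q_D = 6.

4.1

Firm C's profit: π = q_C(94 − 5q_C − 4q_D) − 29q_C.
∂π/∂q_C = 65 − 10q_C − 4q_D = 0 ⇒ q_C = 6.5 − 0.4q_D.
At q_D = 6: q_C = 6.5 − 0.4·6 = 4.1.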